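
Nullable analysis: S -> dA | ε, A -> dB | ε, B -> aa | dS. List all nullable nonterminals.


A nonterminal is nullable iff some alternative derives ε (directly, or every symbol in it is nullable)
Nullable: {A, S}


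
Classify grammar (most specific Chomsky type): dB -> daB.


LHS has context (more than one symbol) and |LHS| ≤ |RHS|
Classification: Type 1 (Context-Sensitive)


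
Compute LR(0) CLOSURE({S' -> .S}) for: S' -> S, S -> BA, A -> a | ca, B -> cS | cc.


Start: S' -> .S
For each item with dot before a nonterminal B, add B -> .γ for every B-production
Closure: [S' -> .S, S -> .BA, B -> .cS, B -> .cc]


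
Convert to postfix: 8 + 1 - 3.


Left to right (same or higher precedence on left)
Postfix: 8 1 + 3 -


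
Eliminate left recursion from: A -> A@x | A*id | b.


Left-recursive alternatives: A@x, A*id; non-recursive: b
Introduce A': A -> bA', A' -> @xA' | *idA' | ε


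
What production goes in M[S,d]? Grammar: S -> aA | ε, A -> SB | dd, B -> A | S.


For [S, d]: ε is nullable and 'd' ∈ FOLLOW(S)
Entry: S -> ε


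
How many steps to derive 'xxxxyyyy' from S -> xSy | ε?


Derivation: S => xSy => xxSyy => xxxSyyy => xxxxSyyyy => xxxxyyyy
Steps: 5


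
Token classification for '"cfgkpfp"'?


Pattern: double-quoted sequence
Type: STRING_LITERAL


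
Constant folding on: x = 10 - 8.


10 - 8 = 2 at compile time
Optimized: x = 2


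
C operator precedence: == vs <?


'<' is relational (level 7); '==' is equality (level 6)
Higher level binds tighter
'<' has higher precedence than '=='


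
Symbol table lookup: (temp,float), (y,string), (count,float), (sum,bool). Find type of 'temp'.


Lookup 'temp' → type float


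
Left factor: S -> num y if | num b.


Common prefix: 'num'
Factored: S -> num S', S' -> y if | b


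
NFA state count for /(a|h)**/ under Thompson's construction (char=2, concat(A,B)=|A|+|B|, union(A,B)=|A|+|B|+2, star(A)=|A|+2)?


Syntax tree has 2 char leaf(s), 1 union(s), 2 star(s)
chars contribute 2×2 = 4; each union adds +2; each star adds +2
Total: 4 + 2 + 4 = 10 states


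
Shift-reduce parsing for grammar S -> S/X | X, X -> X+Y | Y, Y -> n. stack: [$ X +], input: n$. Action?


no handle; shift 'n'
Action: shift


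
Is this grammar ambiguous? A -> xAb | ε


balanced x^n…b^n: each string has a unique parse
Unambiguous


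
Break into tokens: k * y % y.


Scan left to right, longest-match per lexeme
Tokens: ID(k), OP(*), ID(y), OP(%), ID(y)


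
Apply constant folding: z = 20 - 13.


20 - 13 = 7 at compile time
Optimized: z = 7


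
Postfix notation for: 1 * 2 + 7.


Left to right (same or higher precedence on left)
Postfix: 1 2 * 7 +


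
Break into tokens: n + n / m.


Scan left to right, longest-match per lexeme
Tokens: ID(n), OP(+), ID(n), OP(/), ID(m)


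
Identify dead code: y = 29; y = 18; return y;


first assignment to y is overwritten before any read
Dead: 'y = 29'


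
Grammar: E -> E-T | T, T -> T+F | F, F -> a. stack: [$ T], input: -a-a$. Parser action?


lookahead ∉ {+} so T won't extend; reduce E -> T
Action: reduce (E -> T)


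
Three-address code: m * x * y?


Break into single-operator statements:
t1 = m * x
t2 = t1 * y


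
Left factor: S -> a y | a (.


Common prefix: 'a'
Factored: S -> a S', S' -> y | (


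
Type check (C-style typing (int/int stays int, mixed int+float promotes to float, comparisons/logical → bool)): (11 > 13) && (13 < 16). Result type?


Operand types: bool && bool
Rule: logical operators take bool operands and yield bool
Result type: bool


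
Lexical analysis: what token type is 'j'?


Pattern: letter/underscore followed by alphanumerics, not a keyword
Type: IDENTIFIER


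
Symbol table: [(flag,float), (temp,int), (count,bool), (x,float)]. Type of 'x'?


Lookup 'x' → type float


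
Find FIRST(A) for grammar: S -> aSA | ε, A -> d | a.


Per alternative of A: FIRST(d) = {d}; FIRST(a) = {a}
FIRST(A) = {a, d}


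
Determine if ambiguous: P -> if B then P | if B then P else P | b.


dangling else: 'if B then if B then b else b' parses two ways
Ambiguous


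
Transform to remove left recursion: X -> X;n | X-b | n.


Left-recursive alternatives: X;n, X-b; non-recursive: n
Introduce X': X -> nX', X' -> ;nX' | -bX' | ε


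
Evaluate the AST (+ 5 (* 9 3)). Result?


Evaluate inner: (* 9 3) = 27
Evaluate root: (+ 5 27) = 32
Result: 32


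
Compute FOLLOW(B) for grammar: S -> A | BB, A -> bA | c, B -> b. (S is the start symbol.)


$ ∈ FOLLOW(S). For each A -> αBβ: add FIRST(β)\{ε} to FOLLOW(B); if β nullable, add FOLLOW(A).
FOLLOW(B) = {$, b}


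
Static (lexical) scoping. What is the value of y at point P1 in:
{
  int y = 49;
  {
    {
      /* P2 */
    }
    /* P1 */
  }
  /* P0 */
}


P1's block does not declare y; resolves to the enclosing declaration at depth 0
y = 49


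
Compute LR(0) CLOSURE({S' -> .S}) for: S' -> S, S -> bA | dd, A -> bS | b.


Start: S' -> .S
For each item with dot before a nonterminal B, add B -> .γ for every B-production
Closure: [S' -> .S, S -> .bA, S -> .dd]


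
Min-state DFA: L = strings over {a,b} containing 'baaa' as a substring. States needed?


KMP-style automaton: 4 progress states + 1 absorbing accept = 5
Minimal DFA: 5 states


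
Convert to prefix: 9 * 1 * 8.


left-to-right (same/higher precedence on left): tree is (* (* 9 1) 8)
Prefix: * * 9 1 8


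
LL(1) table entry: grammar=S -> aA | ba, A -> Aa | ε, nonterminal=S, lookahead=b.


For [S, b]: 'b' ∈ FIRST(ba)
Entry: S -> ba


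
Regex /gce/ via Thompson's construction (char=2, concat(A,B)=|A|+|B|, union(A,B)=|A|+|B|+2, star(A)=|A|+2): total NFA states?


Syntax tree has 3 char leaf(s), 0 union(s), 0 star(s)
chars contribute 3×2 = 6; each union adds +2; each star adds +2
Total: 6 + 0 + 0 = 6 states


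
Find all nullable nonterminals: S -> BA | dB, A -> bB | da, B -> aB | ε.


A nonterminal is nullable iff some alternative derives ε (directly, or every symbol in it is nullable)
Nullable: {B}


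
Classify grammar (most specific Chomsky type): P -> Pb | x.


Left-linear: every RHS is a terminal or one nonterminal followed by a terminal
Classification: Type 3 (Regular)


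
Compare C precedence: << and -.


'-' is additive (level 9); '<<' is shift (level 8)
Higher level binds tighter
'-' has higher precedence than '<<'


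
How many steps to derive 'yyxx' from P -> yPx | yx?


Derivation: P => yPx => yyxx
Steps: 2


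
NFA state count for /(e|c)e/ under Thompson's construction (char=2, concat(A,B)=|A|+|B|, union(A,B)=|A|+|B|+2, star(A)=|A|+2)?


Syntax tree has 3 char leaf(s), 1 union(s), 0 star(s)
chars contribute 3×2 = 6; each union adds +2; each star adds +2
Total: 6 + 2 + 0 = 8 states


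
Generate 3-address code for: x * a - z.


Break into single-operator statements:
t1 = x * a
t2 = t1 - z


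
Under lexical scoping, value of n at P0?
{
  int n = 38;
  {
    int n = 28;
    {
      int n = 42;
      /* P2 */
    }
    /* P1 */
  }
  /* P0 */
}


n declared in the same block as P0
n = 38


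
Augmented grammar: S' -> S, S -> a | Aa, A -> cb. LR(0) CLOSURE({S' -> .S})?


Start: S' -> .S
For each item with dot before a nonterminal B, add B -> .γ for every B-production
Closure: [S' -> .S, S -> .a, S -> .Aa, A -> .cb]


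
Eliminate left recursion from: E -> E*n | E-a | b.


Left-recursive alternatives: E*n, E-a; non-recursive: b
Introduce E': E -> bE', E' -> *nE' | -aE' | ε


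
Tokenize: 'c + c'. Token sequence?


Scan left to right, longest-match per lexeme
Tokens: ID(c), OP(+), ID(c)


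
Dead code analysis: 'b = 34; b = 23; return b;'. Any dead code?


first assignment to b is overwritten before any read
Dead: 'b = 34'


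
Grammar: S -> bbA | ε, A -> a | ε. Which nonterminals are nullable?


A nonterminal is nullable iff some alternative derives ε (directly, or every symbol in it is nullable)
Nullable: {A, S}


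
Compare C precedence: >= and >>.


'>>' is shift (level 8); '>=' is relational (level 7)
Higher level binds tighter
'>>' has higher precedence than '>='


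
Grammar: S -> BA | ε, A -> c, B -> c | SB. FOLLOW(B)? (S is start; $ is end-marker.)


$ ∈ FOLLOW(S). For each A -> αBβ: add FIRST(β)\{ε} to FOLLOW(B); if β nullable, add FOLLOW(A).
FOLLOW(B) = {c}


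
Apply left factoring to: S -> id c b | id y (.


Common prefix: 'id'
Factored: S -> id S', S' -> c b | y (


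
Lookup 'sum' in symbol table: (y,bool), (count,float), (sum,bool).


Lookup 'sum' → type bool


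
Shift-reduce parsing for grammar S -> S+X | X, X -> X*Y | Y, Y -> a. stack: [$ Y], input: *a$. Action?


'Y' (not preceded by X*) is the handle for X -> Y
Action: reduce (X -> Y)


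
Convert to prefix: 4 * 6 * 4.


left-to-right (same/higher precedence on left): tree is (* (* 4 6) 4)
Prefix: * * 4 6 4


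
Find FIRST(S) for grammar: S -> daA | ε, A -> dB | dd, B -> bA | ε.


Per alternative of S: FIRST(daA) = {d}; FIRST(ε) = {ε}
FIRST(S) = {d, ε}


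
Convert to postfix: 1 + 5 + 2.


Left to right (same or higher precedence on left)
Postfix: 1 5 + 2 +


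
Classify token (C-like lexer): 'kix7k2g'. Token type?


Pattern: letter/underscore followed by alphanumerics, not a keyword
Type: IDENTIFIER


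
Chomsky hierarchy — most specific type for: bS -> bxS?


LHS has context (more than one symbol) and |LHS| ≤ |RHS|
Classification: Type 1 (Context-Sensitive)


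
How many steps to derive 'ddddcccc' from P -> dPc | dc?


Derivation: P => dPc => ddPcc => dddPccc => ddddcccc
Steps: 4


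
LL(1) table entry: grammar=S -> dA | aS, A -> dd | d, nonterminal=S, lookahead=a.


For [S, a]: 'a' ∈ FIRST(aS)
Entry: S -> aS


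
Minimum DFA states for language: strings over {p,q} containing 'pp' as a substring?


KMP-style automaton: 2 progress states + 1 absorbing accept = 3
Minimal DFA: 3 states


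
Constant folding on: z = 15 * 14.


15 * 14 = 210 at compile time
Optimized: z = 210


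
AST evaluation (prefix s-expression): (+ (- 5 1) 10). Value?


Evaluate inner: (- 5 1) = 4
Evaluate root: (+ 4 10) = 14
Result: 14


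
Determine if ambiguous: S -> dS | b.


right-linear, alternatives start with distinct terminals 'd' vs 'b': unique leftmost derivation
Unambiguous


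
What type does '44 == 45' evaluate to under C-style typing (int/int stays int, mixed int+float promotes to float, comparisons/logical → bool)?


Operand types: int == int
Rule: comparison yields bool
Result type: bool


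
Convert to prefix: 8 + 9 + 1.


left-to-right (same/higher precedence on left): tree is (+ (+ 8 9) 1)
Prefix: + + 8 9 1


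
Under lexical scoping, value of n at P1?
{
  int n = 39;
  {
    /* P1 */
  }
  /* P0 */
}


P1's block does not declare n; resolves to the enclosing declaration at depth 0
n = 39


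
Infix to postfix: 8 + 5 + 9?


Left to right (same or higher precedence on left)
Postfix: 8 5 + 9 +


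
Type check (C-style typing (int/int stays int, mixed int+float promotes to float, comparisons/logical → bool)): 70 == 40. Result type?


Operand types: int == int
Rule: comparison yields bool
Result type: bool


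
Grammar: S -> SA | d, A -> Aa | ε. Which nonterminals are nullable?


A nonterminal is nullable iff some alternative derives ε (directly, or every symbol in it is nullable)
Nullable: {A}


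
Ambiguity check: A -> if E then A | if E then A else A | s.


dangling else: 'if E then if E then s else s' parses two ways
Ambiguous


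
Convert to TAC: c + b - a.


Break into single-operator statements:
t1 = c + b
t2 = t1 - a


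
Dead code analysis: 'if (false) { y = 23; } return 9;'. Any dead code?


condition is constant false, so the whole block is unreachable
Dead: 'if (false) { y = 23; }'


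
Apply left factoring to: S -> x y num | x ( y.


Common prefix: 'x'
Factored: S -> x S', S' -> y num | ( y


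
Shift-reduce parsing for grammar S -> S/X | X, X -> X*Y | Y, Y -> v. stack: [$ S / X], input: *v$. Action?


'*' can extend X; shift to build X -> X*Y
Action: shift


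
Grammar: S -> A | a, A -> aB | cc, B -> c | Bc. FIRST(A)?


Per alternative of A: FIRST(aB) = {a}; FIRST(cc) = {c}
FIRST(A) = {a, c}


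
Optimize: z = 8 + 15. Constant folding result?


8 + 15 = 23 at compile time
Optimized: z = 23


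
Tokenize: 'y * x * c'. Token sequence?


Scan left to right, longest-match per lexeme
Tokens: ID(y), OP(*), ID(x), OP(*), ID(c)


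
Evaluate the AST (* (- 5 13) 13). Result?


Evaluate inner: (- 5 13) = -8
Evaluate root: (* -8 13) = -104
Result: -104


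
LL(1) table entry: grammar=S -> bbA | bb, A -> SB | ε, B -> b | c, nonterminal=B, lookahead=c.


For [B, c]: 'c' ∈ FIRST(c)
Entry: B -> c


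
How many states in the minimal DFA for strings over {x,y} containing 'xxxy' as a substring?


KMP-style automaton: 4 progress states + 1 absorbing accept = 5
Minimal DFA: 5 states


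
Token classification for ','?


Pattern: delimiter/punctuation
Type: PUNCTUATION


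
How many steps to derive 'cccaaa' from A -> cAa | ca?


Derivation: A => cAa => ccAaa => cccaaa
Steps: 3


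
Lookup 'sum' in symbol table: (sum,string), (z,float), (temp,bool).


Lookup 'sum' → type string


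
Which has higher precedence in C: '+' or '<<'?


'+' is additive (level 9); '<<' is shift (level 8)
Higher level binds tighter
'+' has higher precedence than '<<'


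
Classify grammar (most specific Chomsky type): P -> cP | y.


Right-linear: every RHS is a terminal or a terminal followed by one nonterminal
Classification: Type 3 (Regular)


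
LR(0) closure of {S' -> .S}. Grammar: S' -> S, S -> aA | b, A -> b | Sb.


Start: S' -> .S
For each item with dot before a nonterminal B, add B -> .γ for every B-production
Closure: [S' -> .S, S -> .aA, S -> .b]


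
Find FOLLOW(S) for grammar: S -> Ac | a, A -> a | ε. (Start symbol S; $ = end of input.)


$ ∈ FOLLOW(S). For each A -> αBβ: add FIRST(β)\{ε} to FOLLOW(B); if β nullable, add FOLLOW(A).
FOLLOW(S) = {$}


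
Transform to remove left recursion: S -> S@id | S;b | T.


Left-recursive alternatives: S@id, S;b; non-recursive: T
Introduce S': S -> TS', S' -> @idS' | ;bS' | ε


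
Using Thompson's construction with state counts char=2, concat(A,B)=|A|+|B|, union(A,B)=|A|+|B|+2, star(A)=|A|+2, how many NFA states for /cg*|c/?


Syntax tree has 3 char leaf(s), 1 union(s), 1 star(s)
chars contribute 3×2 = 6; each union adds +2; each star adds +2
Total: 6 + 2 + 2 = 10 states


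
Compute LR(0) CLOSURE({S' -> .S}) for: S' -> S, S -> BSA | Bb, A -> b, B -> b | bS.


Start: S' -> .S
For each item with dot before a nonterminal B, add B -> .γ for every B-production
Closure: [S' -> .S, S -> .BSA, S -> .Bb, B -> .b, B -> .bS]


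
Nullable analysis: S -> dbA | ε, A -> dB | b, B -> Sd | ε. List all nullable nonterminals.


A nonterminal is nullable iff some alternative derives ε (directly, or every symbol in it is nullable)
Nullable: {B, S}


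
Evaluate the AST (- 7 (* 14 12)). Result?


Evaluate inner: (* 14 12) = 168
Evaluate root: (- 7 168) = -161
Result: -161


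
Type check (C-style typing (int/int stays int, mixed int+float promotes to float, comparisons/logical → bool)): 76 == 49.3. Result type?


Operand types: int == float
Rule: comparison yields bool
Result type: bool


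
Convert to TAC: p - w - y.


Break into single-operator statements:
t1 = p - w
t2 = t1 - y


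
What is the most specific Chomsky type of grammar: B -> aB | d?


Right-linear: every RHS is a terminal or a terminal followed by one nonterminal
Classification: Type 3 (Regular)


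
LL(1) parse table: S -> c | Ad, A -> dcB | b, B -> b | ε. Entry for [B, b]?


For [B, b]: 'b' ∈ FIRST(b)
Entry: B -> b


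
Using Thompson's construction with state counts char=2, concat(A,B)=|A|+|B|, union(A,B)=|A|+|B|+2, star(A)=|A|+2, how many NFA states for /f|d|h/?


Syntax tree has 3 char leaf(s), 2 union(s), 0 star(s)
chars contribute 3×2 = 6; each union adds +2; each star adds +2
Total: 6 + 4 + 0 = 10 states


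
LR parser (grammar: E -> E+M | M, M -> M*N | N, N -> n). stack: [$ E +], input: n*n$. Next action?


no handle ('E+' is not any RHS); shift 'n'
Action: shift


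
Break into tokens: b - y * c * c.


Scan left to right, longest-match per lexeme
Tokens: ID(b), OP(-), ID(y), OP(*), ID(c), OP(*), ID(c)


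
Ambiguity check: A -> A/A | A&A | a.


'a/a&a' has two parse trees (no precedence encoded between / and &)
Ambiguous


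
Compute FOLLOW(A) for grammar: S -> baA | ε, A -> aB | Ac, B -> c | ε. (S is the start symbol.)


$ ∈ FOLLOW(S). For each A -> αBβ: add FIRST(β)\{ε} to FOLLOW(B); if β nullable, add FOLLOW(A).
FOLLOW(A) = {$, c}


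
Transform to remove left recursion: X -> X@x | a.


Left-recursive alternatives: X@x; non-recursive: a
Introduce X': X -> aX', X' -> @xX' | ε


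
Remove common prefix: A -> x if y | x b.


Common prefix: 'x'
Factored: A -> x A', A' -> if y | b


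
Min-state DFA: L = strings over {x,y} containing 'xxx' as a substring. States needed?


KMP-style automaton: 3 progress states + 1 absorbing accept = 4
Minimal DFA: 4 states


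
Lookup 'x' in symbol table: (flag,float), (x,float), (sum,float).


Lookup 'x' → type float


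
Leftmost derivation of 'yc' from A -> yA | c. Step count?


Derivation: A => yA => yc
Steps: 2


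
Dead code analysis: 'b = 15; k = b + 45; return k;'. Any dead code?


b is read by k's definition; k is returned
No dead code


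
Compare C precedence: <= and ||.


'<=' is relational (level 7); '||' is logical OR (level 1)
Higher level binds tighter
'<=' has higher precedence than '||'


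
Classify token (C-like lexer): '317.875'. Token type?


Pattern: digits with a decimal point
Type: FLOAT_LITERAL


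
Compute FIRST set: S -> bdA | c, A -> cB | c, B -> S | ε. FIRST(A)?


Per alternative of A: FIRST(cB) = {c}; FIRST(c) = {c}
FIRST(A) = {c}


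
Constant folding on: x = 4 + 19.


4 + 19 = 23 at compile time
Optimized: x = 23


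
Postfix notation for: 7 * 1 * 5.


Left to right (same or higher precedence on left)
Postfix: 7 1 * 5 *


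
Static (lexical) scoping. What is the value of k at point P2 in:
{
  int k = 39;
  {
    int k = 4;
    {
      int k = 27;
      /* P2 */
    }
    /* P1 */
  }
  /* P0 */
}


k declared in the same block as P2
k = 27


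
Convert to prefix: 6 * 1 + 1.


left-to-right (same/higher precedence on left): tree is (+ (* 6 1) 1)
Prefix: + * 6 1 1


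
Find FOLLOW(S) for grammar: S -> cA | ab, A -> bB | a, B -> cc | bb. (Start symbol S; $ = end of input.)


$ ∈ FOLLOW(S). For each A -> αBβ: add FIRST(β)\{ε} to FOLLOW(B); if β nullable, add FOLLOW(A).
FOLLOW(S) = {$}


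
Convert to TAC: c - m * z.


Break into single-operator statements:
t1 = m * z
t2 = c - t1


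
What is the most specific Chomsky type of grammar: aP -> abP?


LHS has context (more than one symbol) and |LHS| ≤ |RHS|
Classification: Type 1 (Context-Sensitive)


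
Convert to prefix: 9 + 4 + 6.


left-to-right (same/higher precedence on left): tree is (+ (+ 9 4) 6)
Prefix: + + 9 4 6


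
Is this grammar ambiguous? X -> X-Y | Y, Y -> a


precedence layered via separate nonterminal Y: deterministic
Unambiguous


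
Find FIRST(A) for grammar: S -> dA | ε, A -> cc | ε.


Per alternative of A: FIRST(cc) = {c}; FIRST(ε) = {ε}
FIRST(A) = {c, ε}


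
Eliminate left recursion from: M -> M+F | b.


Left-recursive alternatives: M+F; non-recursive: b
Introduce M': M -> bM', M' -> +FM' | ε


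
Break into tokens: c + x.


Scan left to right, longest-match per lexeme
Tokens: ID(c), OP(+), ID(x)


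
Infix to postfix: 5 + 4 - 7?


Left to right (same or higher precedence on left)
Postfix: 5 4 + 7 -


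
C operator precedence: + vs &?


'+' is additive (level 9); '&' is bitwise AND (level 5)
Higher level binds tighter
'+' has higher precedence than '&'


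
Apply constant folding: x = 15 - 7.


15 - 7 = 8 at compile time
Optimized: x = 8


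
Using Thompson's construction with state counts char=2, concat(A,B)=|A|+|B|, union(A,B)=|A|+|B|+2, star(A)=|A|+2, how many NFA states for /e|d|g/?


Syntax tree has 3 char leaf(s), 2 union(s), 0 star(s)
chars contribute 3×2 = 6; each union adds +2; each star adds +2
Total: 6 + 4 + 0 = 10 states


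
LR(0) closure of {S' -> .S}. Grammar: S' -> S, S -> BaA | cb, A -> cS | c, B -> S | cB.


Start: S' -> .S
For each item with dot before a nonterminal B, add B -> .γ for every B-production
Closure: [S' -> .S, S -> .BaA, S -> .cb, B -> .S, B -> .cB]


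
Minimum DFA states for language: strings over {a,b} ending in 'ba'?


Track the longest suffix of input matching a prefix of 'ba': 3 classes (prefixes of length 0..2)
Minimal DFA: 3 states


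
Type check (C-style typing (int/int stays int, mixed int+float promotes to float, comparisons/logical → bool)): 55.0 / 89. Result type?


Operand types: float / int
Rule: mixed int/float promotes to float; int/int stays int
Result type: float


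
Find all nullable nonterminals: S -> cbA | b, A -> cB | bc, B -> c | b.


A nonterminal is nullable iff some alternative derives ε (directly, or every symbol in it is nullable)
Nullable: {}


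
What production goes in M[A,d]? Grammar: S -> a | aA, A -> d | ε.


For [A, d]: 'd' ∈ FIRST(d)
Entry: A -> d


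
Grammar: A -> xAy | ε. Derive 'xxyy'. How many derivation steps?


Derivation: A => xAy => xxAyy => xxyy
Steps: 3


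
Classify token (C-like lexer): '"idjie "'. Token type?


Pattern: double-quoted sequence
Type: STRING_LITERAL


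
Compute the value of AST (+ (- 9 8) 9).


Evaluate inner: (- 9 8) = 1
Evaluate root: (+ 1 9) = 10
Result: 10


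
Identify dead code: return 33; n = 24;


statement follows a return and is unreachable
Dead: 'n = 24'


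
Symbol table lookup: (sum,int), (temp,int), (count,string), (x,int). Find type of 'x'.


Lookup 'x' → type int


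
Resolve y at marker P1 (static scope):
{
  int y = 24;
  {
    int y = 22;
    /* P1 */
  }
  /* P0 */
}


y declared in the same block as P1
y = 22


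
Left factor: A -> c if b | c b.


Common prefix: 'c'
Factored: A -> c A', A' -> if b | b


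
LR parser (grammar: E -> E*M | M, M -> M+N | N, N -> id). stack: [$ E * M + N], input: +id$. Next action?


handle 'M+N' on top
Action: reduce (M -> M+N)


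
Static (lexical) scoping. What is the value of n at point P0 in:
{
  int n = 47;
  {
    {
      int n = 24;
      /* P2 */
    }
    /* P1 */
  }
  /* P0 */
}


n declared in the same block as P0
n = 47


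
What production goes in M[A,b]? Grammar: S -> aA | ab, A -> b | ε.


For [A, b]: 'b' ∈ FIRST(b)
Entry: A -> b


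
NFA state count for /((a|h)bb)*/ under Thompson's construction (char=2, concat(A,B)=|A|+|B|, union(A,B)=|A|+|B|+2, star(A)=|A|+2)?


Syntax tree has 4 char leaf(s), 1 union(s), 1 star(s)
chars contribute 4×2 = 8; each union adds +2; each star adds +2
Total: 8 + 2 + 2 = 12 states


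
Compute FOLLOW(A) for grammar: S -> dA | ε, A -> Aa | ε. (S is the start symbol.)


$ ∈ FOLLOW(S). For each A -> αBβ: add FIRST(β)\{ε} to FOLLOW(B); if β nullable, add FOLLOW(A).
FOLLOW(A) = {$, a}


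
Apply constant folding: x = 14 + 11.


14 + 11 = 25 at compile time
Optimized: x = 25


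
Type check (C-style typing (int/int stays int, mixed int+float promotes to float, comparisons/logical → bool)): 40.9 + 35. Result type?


Operand types: float + int
Rule: mixed int/float promotes to float; int/int stays int
Result type: float


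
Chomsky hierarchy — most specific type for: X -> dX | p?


Right-linear: every RHS is a terminal or a terminal followed by one nonterminal
Classification: Type 3 (Regular)


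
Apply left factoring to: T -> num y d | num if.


Common prefix: 'num'
Factored: T -> num T', T' -> y d | if


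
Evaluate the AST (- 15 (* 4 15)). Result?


Evaluate inner: (* 4 15) = 60
Evaluate root: (- 15 60) = -45
Result: -45


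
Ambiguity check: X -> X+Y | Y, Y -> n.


precedence layered via separate nonterminal Y: deterministic
Unambiguous


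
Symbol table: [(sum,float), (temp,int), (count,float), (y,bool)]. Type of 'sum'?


Lookup 'sum' → type float


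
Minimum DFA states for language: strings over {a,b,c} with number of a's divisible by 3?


Track (count of a) mod 3: states 0..2, accept at 0
Minimal DFA: 3 states


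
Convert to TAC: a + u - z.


Break into single-operator statements:
t1 = a + u
t2 = t1 - z


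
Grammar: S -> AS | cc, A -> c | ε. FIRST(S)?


Per alternative of S: FIRST(AS) = {c}; FIRST(cc) = {c}
FIRST(S) = {c}


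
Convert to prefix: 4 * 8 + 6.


left-to-right (same/higher precedence on left): tree is (+ (* 4 8) 6)
Prefix: + * 4 8 6


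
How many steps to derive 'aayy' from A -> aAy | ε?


Derivation: A => aAy => aaAyy => aayy
Steps: 3


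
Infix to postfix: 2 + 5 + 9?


Left to right (same or higher precedence on left)
Postfix: 2 5 + 9 +


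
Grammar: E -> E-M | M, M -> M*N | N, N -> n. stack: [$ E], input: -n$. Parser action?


shift '-' to continue E -> E-M
Action: shift


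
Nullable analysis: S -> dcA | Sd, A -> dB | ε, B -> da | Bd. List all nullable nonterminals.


A nonterminal is nullable iff some alternative derives ε (directly, or every symbol in it is nullable)
Nullable: {A}


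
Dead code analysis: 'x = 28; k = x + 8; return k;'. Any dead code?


x is read by k's definition; k is returned
No dead code


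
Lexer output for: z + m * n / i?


Scan left to right, longest-match per lexeme
Tokens: ID(z), OP(+), ID(m), OP(*), ID(n), OP(/), ID(i)


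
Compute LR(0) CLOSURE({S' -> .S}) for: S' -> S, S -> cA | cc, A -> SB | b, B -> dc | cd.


Start: S' -> .S
For each item with dot before a nonterminal B, add B -> .γ for every B-production
Closure: [S' -> .S, S -> .cA, S -> .cc]


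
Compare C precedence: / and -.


'/' is multiplicative (level 10); '-' is additive (level 9)
Higher level binds tighter
'/' has higher precedence than '-'


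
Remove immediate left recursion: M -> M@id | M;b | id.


Left-recursive alternatives: M@id, M;b; non-recursive: id
Introduce M': M -> idM', M' -> @idM' | ;bM' | ε


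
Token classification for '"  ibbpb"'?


Pattern: double-quoted sequence
Type: STRING_LITERAL


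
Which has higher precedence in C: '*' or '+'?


'*' is multiplicative (level 10); '+' is additive (level 9)
Higher level binds tighter
'*' has higher precedence than '+'


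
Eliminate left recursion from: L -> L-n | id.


Left-recursive alternatives: L-n; non-recursive: id
Introduce L': L -> idL', L' -> -nL' | ε


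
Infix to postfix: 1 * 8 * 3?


Left to right (same or higher precedence on left)
Postfix: 1 8 * 3 *


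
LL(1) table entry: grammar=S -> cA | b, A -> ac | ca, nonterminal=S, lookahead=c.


For [S, c]: 'c' ∈ FIRST(cA)
Entry: S -> cA


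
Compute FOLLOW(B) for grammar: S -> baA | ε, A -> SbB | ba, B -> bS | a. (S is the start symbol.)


$ ∈ FOLLOW(S). For each A -> αBβ: add FIRST(β)\{ε} to FOLLOW(B); if β nullable, add FOLLOW(A).
FOLLOW(B) = {$, b}


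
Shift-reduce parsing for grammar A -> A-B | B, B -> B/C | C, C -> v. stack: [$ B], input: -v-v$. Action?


lookahead ∉ {/} so B won't extend; reduce A -> B
Action: reduce (A -> B)


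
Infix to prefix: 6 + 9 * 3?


'*' binds tighter: tree is (+ 6 (* 9 3))
Prefix: + 6 * 9 3


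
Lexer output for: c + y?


Scan left to right, longest-match per lexeme
Tokens: ID(c), OP(+), ID(y)


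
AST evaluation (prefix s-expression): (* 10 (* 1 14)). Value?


Evaluate inner: (* 1 14) = 14
Evaluate root: (* 10 14) = 140
Result: 140


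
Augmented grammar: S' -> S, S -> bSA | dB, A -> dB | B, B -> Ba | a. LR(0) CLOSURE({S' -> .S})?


Start: S' -> .S
For each item with dot before a nonterminal B, add B -> .γ for every B-production
Closure: [S' -> .S, S -> .bSA, S -> .dB]


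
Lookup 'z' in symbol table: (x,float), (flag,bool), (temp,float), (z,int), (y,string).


Lookup 'z' → type int


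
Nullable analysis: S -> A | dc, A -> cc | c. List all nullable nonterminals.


A nonterminal is nullable iff some alternative derives ε (directly, or every symbol in it is nullable)
Nullable: {}


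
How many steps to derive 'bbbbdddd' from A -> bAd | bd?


Derivation: A => bAd => bbAdd => bbbAddd => bbbbdddd
Steps: 4


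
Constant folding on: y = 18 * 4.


18 * 4 = 72 at compile time
Optimized: y = 72


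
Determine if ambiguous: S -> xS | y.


right-linear, alternatives start with distinct terminals 'x' vs 'y': unique leftmost derivation
Unambiguous


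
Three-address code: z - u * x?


Break into single-operator statements:
t1 = u * x
t2 = z - t1


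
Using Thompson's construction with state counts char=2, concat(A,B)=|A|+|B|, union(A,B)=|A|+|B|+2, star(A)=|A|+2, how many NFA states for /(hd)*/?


Syntax tree has 2 char leaf(s), 0 union(s), 1 star(s)
chars contribute 2×2 = 4; each union adds +2; each star adds +2
Total: 4 + 0 + 2 = 6 states


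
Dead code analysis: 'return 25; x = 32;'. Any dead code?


statement follows a return and is unreachable
Dead: 'x = 32'


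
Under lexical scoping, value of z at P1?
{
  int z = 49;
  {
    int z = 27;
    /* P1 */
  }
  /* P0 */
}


z declared in the same block as P1
z = 27


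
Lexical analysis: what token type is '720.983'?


Pattern: digits with a decimal point
Type: FLOAT_LITERAL


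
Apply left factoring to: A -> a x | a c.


Common prefix: 'a'
Factored: A -> a A', A' -> x | c


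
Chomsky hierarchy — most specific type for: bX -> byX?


LHS has context (more than one symbol) and |LHS| ≤ |RHS|
Classification: Type 1 (Context-Sensitive)


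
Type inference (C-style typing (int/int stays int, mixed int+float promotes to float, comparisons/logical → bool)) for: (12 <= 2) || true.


Operand types: bool || bool
Rule: logical operators take bool operands and yield bool
Result type: bool


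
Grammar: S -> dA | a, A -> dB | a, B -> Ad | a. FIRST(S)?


Per alternative of S: FIRST(dA) = {d}; FIRST(a) = {a}
FIRST(S) = {a, d}


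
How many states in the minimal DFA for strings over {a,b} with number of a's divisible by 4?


Track (count of a) mod 4: states 0..3, accept at 0
Minimal DFA: 4 states


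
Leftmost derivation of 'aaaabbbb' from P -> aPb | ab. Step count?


Derivation: P => aPb => aaPbb => aaaPbbb => aaaabbbb
Steps: 4


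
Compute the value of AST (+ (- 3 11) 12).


Evaluate inner: (- 3 11) = -8
Evaluate root: (+ -8 12) = 4
Result: 4


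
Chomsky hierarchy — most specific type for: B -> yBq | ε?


Single nonterminal LHS, but y^n q^n is not regular
Classification: Type 2 (Context-Free)


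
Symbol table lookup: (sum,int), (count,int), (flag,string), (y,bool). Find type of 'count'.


Lookup 'count' → type int


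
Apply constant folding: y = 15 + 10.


15 + 10 = 25 at compile time
Optimized: y = 25


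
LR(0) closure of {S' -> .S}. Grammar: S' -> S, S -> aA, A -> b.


Start: S' -> .S
For each item with dot before a nonterminal B, add B -> .γ for every B-production
Closure: [S' -> .S, S -> .aA]


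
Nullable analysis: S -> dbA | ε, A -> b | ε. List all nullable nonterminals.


A nonterminal is nullable iff some alternative derives ε (directly, or every symbol in it is nullable)
Nullable: {A, S}


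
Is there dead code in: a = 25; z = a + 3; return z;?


a is read by z's definition; z is returned
No dead code


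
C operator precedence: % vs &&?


'%' is multiplicative (level 10); '&&' is logical AND (level 2)
Higher level binds tighter
'%' has higher precedence than '&&'


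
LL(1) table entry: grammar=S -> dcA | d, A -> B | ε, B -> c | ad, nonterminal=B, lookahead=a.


For [B, a]: 'a' ∈ FIRST(ad)
Entry: B -> ad


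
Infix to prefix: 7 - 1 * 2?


'*' binds tighter: tree is (- 7 (* 1 2))
Prefix: - 7 * 1 2


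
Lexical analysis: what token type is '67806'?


Pattern: digits only
Type: INTEGER_LITERAL


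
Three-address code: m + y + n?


Break into single-operator statements:
t1 = m + y
t2 = t1 + n


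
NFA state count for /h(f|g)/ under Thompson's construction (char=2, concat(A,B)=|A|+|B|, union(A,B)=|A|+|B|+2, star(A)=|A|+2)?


Syntax tree has 3 char leaf(s), 1 union(s), 0 star(s)
chars contribute 3×2 = 6; each union adds +2; each star adds +2
Total: 6 + 2 + 0 = 8 states


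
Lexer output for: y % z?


Scan left to right, longest-match per lexeme
Tokens: ID(y), OP(%), ID(z)


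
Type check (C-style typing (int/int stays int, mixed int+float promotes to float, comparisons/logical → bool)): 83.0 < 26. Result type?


Operand types: float < int
Rule: comparison yields bool
Result type: bool


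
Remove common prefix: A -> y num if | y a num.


Common prefix: 'y'
Factored: A -> y A', A' -> num if | a num


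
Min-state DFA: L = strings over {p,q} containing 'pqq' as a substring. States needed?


KMP-style automaton: 3 progress states + 1 absorbing accept = 4
Minimal DFA: 4 states


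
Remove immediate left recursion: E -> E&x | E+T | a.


Left-recursive alternatives: E&x, E+T; non-recursive: a
Introduce E': E -> aE', E' -> &xE' | +TE' | ε


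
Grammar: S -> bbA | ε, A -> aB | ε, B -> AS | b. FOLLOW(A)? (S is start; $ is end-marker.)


$ ∈ FOLLOW(S). For each A -> αBβ: add FIRST(β)\{ε} to FOLLOW(B); if β nullable, add FOLLOW(A).
FOLLOW(A) = {$, b}


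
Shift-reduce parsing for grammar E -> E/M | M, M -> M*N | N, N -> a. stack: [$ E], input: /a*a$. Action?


shift '/' to continue E -> E/M
Action: shift


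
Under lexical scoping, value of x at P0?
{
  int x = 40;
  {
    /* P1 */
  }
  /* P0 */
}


x declared in the same block as P0
x = 40


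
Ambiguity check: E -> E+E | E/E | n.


'n+n/n' has two parse trees (no precedence encoded between + and /)
Ambiguous


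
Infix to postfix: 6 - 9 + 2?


Left to right (same or higher precedence on left)
Postfix: 6 9 - 2 +


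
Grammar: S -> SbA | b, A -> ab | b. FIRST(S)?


Per alternative of S: FIRST(SbA) = {b}; FIRST(b) = {b}
FIRST(S) = {b}


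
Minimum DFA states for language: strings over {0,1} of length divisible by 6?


Track length mod 6: states 0..5, accept at 0
Minimal DFA: 6 states


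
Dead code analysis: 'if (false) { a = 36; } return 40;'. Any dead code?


condition is constant false, so the whole block is unreachable
Dead: 'if (false) { a = 36; }'


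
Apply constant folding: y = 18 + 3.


18 + 3 = 21 at compile time
Optimized: y = 21


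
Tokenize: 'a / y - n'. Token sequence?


Scan left to right, longest-match per lexeme
Tokens: ID(a), OP(/), ID(y), OP(-), ID(n)


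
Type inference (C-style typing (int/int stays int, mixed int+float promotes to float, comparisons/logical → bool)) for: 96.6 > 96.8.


Operand types: float > float
Rule: comparison yields bool
Result type: bool


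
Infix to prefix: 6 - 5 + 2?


left-to-right (same/higher precedence on left): tree is (+ (- 6 5) 2)
Prefix: + - 6 5 2


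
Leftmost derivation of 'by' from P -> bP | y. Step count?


Derivation: P => bP => by
Steps: 2


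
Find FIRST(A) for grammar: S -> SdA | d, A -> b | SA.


Per alternative of A: FIRST(b) = {b}; FIRST(SA) = {d}
FIRST(A) = {b, d}


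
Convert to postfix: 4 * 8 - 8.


Left to right (same or higher precedence on left)
Postfix: 4 8 * 8 -


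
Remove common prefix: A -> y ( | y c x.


Common prefix: 'y'
Factored: A -> y A', A' -> ( | c x


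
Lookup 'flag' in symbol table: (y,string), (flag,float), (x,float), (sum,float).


Lookup 'flag' → type float


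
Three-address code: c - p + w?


Break into single-operator statements:
t1 = c - p
t2 = t1 + w


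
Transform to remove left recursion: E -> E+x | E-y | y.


Left-recursive alternatives: E+x, E-y; non-recursive: y
Introduce E': E -> yE', E' -> +xE' | -yE' | ε


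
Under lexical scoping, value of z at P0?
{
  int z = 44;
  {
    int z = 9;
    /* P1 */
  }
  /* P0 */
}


z declared in the same block as P0
z = 44


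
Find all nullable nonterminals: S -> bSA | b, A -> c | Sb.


A nonterminal is nullable iff some alternative derives ε (directly, or every symbol in it is nullable)
Nullable: {}


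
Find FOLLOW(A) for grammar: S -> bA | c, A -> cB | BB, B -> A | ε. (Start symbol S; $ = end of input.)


$ ∈ FOLLOW(S). For each A -> αBβ: add FIRST(β)\{ε} to FOLLOW(B); if β nullable, add FOLLOW(A).
FOLLOW(A) = {$, c}


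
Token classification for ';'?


Pattern: delimiter/punctuation
Type: PUNCTUATION


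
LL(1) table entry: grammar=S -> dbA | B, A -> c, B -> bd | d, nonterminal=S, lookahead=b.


For [S, b]: 'b' ∈ FIRST(B)
Entry: S -> B


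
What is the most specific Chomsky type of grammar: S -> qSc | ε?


Single nonterminal LHS, but q^n c^n is not regular
Classification: Type 2 (Context-Free)


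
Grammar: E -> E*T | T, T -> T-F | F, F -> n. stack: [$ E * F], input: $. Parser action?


'F' (not preceded by T-) is the handle for T -> F
Action: reduce (T -> F)


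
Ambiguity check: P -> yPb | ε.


balanced y^n…b^n: each string has a unique parse
Unambiguous


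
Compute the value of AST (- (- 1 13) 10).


Evaluate inner: (- 1 13) = -12
Evaluate root: (- -12 10) = -22
Result: -22


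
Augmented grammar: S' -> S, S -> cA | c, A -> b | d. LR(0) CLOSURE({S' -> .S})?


Start: S' -> .S
For each item with dot before a nonterminal B, add B -> .γ for every B-production
Closure: [S' -> .S, S -> .cA, S -> .c]


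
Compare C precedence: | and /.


'/' is multiplicative (level 10); '|' is bitwise OR (level 3)
Higher level binds tighter
'/' has higher precedence than '|'


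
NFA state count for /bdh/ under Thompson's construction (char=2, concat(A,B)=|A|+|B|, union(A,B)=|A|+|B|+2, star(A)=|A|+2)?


Syntax tree has 3 char leaf(s), 0 union(s), 0 star(s)
chars contribute 3×2 = 6; each union adds +2; each star adds +2
Total: 6 + 0 + 0 = 6 states


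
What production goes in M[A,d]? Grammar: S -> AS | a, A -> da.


For [A, d]: 'd' ∈ FIRST(da)
Entry: A -> da


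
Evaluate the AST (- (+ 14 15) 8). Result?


Evaluate inner: (+ 14 15) = 29
Evaluate root: (- 29 8) = 21
Result: 21


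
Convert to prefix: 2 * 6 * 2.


left-to-right (same/higher precedence on left): tree is (* (* 2 6) 2)
Prefix: * * 2 6 2


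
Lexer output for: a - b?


Scan left to right, longest-match per lexeme
Tokens: ID(a), OP(-), ID(b)


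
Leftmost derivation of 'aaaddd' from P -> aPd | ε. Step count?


Derivation: P => aPd => aaPdd => aaaPddd => aaaddd
Steps: 4


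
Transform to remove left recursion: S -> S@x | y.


Left-recursive alternatives: S@x; non-recursive: y
Introduce S': S -> yS', S' -> @xS' | ε


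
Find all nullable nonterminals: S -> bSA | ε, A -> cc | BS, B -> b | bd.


A nonterminal is nullable iff some alternative derives ε (directly, or every symbol in it is nullable)
Nullable: {S}
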